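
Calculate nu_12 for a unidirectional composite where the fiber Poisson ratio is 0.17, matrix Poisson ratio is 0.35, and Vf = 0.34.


nu_12 = nu_f*Vf + nu_m*(1-Vf) = 0.17*0.34 + 0.35*0.66 = 0.2888

0.2888


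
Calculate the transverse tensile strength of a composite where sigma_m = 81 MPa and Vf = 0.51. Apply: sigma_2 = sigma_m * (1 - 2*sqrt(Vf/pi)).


factor = 1 - 2*sqrt(0.51/pi) = 0.1942
sigma_2 = 81 * 0.1942 = 15.73 MPa

15.73 MPa


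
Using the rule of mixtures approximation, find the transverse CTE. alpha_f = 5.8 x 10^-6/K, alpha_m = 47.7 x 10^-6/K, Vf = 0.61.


alpha_2 = alpha_f*Vf + alpha_m*(1-Vf) = 5.8*0.61 + 47.7*0.39 = 22.1 x 10^-6/K

22.1 x 10^-6/K


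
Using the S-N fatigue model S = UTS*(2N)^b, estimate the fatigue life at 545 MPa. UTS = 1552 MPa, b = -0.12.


N = 0.5 * (S/UTS)^(1/b) = 0.5 * (545/1552)^(1/-0.12) = 3064.9975 cycles

3064.9975 cycles


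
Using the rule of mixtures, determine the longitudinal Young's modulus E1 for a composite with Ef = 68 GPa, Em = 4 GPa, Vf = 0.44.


E1 = Ef*Vf + Em*(1-Vf) = 68*0.44 + 4*0.56 = 32.16 GPa

32.16 GPa


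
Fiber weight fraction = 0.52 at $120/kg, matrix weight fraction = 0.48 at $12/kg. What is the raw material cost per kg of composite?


Cost = cost_f*Wf + cost_m*Wm = 120*0.52 + 12*0.48 = $68.16/kg

$68.16/kg


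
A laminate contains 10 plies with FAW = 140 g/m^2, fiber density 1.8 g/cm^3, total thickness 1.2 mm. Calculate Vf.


Vf = n * FAW / (rho_f * h * 1000) = 10 * 140 / (1.8 * 1.2 * 1000) = 0.6481

0.6481


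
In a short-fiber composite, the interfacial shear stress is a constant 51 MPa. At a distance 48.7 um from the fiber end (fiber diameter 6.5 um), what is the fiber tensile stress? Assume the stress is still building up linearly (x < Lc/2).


Force balance: sigma_f * (pi*d^2/4) = tau * (pi*d) * x  ->  sigma_f = 4 * tau * x / d
sigma_f = 4 * 51 * 48.7 / 6.5 = 1528.4 MPa

1528.4 MPa


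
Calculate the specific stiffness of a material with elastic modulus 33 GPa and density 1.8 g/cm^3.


Specific stiffness = E/rho = 33/1.8 = 18.3 GPa/(g/cm^3)

18.3 GPa/(g/cm^3)


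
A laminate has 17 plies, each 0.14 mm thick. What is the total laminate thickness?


h = n * t_ply = 17 * 0.14 = 2.38 mm

2.38 mm


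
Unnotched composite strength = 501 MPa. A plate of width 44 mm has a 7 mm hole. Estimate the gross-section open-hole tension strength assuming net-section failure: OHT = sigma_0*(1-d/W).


OHT = sigma_0*(1-d/W) = 501*(1-7/44) = 421.3 MPa

421.3 MPa


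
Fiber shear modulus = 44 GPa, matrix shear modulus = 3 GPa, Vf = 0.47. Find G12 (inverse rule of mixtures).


1/G12 = Vf/Gf + (1-Vf)/Gm = 0.47/44 + 0.53/3
G12 = 5.34 GPa

5.34 GPa


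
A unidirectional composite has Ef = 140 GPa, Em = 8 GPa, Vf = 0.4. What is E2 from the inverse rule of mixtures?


1/E2 = Vf/Ef + (1-Vf)/Em = 0.4/140 + 0.6/8
E2 = 12.84 GPa

12.84 GPa


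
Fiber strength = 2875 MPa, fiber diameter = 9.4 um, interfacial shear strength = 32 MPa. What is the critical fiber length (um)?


Lc = sigma_f * d / (2 * tau_i) = 2875 * 9.4 / (2 * 32) = 422.3 um

422.3 um


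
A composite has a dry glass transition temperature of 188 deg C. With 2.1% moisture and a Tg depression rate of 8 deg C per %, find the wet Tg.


Tg_wet = Tg_dry - k*moisture = 188 - 8*2.1 = 171.2 deg C

171.2 deg C


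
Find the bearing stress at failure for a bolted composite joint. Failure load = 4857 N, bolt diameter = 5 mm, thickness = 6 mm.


sigma_br = F/(d*h) = 4857/(5*6) = 161.9 MPa

161.9 MPa


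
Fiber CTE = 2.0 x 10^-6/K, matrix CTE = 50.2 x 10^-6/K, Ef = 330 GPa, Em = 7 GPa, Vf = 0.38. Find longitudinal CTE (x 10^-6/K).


E1 = Ef*Vf + Em*(1-Vf) = 129.74
alpha_1 = (alpha_f*Ef*Vf + alpha_m*Em*(1-Vf))/E1 = 3.61 x 10^-6/K

3.61 x 10^-6/K


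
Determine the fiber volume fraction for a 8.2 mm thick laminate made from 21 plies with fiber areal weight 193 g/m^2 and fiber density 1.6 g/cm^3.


Vf = n * FAW / (rho_f * h * 1000) = 21 * 193 / (1.6 * 8.2 * 1000) = 0.3089

0.3089


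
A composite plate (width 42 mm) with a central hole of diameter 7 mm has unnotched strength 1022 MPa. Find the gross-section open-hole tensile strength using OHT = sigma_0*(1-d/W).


OHT = sigma_0*(1-d/W) = 1022*(1-7/42) = 851.7 MPa

851.7 MPa


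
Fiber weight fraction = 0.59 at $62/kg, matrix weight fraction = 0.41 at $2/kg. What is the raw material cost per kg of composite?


Cost = cost_f*Wf + cost_m*Wm = 62*0.59 + 2*0.41 = $37.4/kg

$37.4/kg


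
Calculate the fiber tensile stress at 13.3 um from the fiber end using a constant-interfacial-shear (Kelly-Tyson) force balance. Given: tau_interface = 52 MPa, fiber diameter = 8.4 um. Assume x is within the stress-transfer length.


Force balance: sigma_f * (pi*d^2/4) = tau * (pi*d) * x  ->  sigma_f = 4 * tau * x / d
sigma_f = 4 * 52 * 13.3 / 8.4 = 329.3 MPa

329.3 MPa


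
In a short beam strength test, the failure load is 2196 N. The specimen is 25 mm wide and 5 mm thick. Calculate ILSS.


ILSS = 3F/(4bh) = 3*2196/(4*25*5) = 13.18 MPa

13.18 MPa


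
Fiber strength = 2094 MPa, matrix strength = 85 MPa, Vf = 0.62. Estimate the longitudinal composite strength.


sigma_1 = sigma_f*Vf + sigma_m*(1-Vf) = 2094*0.62 + 85*0.38 = 1330.6 MPa

1330.6 MPa


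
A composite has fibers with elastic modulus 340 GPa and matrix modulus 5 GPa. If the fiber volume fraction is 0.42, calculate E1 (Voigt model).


E1 = Ef*Vf + Em*(1-Vf) = 340*0.42 + 5*0.58 = 145.7 GPa

145.7 GPa


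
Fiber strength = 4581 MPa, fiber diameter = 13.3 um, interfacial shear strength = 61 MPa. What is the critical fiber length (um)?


Lc = sigma_f * d / (2 * tau_i) = 4581 * 13.3 / (2 * 61) = 499.4 um

499.4 um


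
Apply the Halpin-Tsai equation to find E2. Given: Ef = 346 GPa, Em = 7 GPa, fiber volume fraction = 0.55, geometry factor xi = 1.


eta = (Ef/Em - 1)/(Ef/Em + xi) = (49.4286 - 1)/(49.4286 + 1) = 0.9603
E2 = Em*(1+xi*eta*Vf)/(1-eta*Vf) = 22.67 GPa

22.67 GPa


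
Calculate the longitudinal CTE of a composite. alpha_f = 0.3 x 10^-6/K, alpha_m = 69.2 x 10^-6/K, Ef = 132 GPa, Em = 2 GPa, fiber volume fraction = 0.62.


E1 = Ef*Vf + Em*(1-Vf) = 82.6
alpha_1 = (alpha_f*Ef*Vf + alpha_m*Em*(1-Vf))/E1 = 0.93 x 10^-6/K

0.93 x 10^-6/K


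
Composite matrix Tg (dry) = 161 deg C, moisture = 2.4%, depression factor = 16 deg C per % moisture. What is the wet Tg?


Tg_wet = Tg_dry - k*moisture = 161 - 16*2.4 = 122.6 deg C

122.6 deg C


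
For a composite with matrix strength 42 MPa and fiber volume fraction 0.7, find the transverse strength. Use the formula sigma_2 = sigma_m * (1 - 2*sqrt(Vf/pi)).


factor = 1 - 2*sqrt(0.7/pi) = 0.0559
sigma_2 = 42 * 0.0559 = 2.35 MPa

2.35 MPa


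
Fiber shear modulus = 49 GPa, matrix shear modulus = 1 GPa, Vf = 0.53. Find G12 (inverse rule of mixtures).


1/G12 = Vf/Gf + (1-Vf)/Gm = 0.53/49 + 0.47/1
G12 = 2.08 GPa

2.08 GPa


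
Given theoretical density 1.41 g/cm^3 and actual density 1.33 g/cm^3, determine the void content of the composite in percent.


Void% = (rho_theo - rho_actual)/rho_theo * 100 = (1.41 - 1.33)/1.41 * 100 = 5.67%

5.67%


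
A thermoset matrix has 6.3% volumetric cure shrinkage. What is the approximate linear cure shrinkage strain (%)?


Linear shrinkage ≈ vol_shrink/3 = 6.3/3 = 2.1%

2.1%


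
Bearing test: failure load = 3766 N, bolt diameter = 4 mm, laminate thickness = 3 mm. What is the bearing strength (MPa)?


sigma_br = F/(d*h) = 3766/(4*3) = 313.8 MPa

313.8 MPa


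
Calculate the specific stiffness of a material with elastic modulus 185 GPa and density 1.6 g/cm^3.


Specific stiffness = E/rho = 185/1.6 = 115.6 GPa/(g/cm^3)

115.6 GPa/(g/cm^3)


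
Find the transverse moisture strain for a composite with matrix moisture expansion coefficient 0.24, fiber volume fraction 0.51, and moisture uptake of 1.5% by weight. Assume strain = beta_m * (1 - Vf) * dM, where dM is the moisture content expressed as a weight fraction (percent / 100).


dM = 1.5/100 = 0.015
strain = beta_m * (1-Vf) * dM = 0.24 * 0.49 * 0.015 = 0.001764

0.001764


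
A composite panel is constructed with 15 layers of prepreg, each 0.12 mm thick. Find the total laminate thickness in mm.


h = n * t_ply = 15 * 0.12 = 1.8 mm

1.8 mm


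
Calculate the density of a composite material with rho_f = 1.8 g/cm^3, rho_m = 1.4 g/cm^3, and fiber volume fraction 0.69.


rho_c = rho_f*Vf + rho_m*(1-Vf) = 1.8*0.69 + 1.4*0.31 = 1.676 g/cm^3

1.676 g/cm^3


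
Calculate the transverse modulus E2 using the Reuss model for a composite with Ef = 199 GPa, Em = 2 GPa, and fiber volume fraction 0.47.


1/E2 = Vf/Ef + (1-Vf)/Em = 0.47/199 + 0.53/2
E2 = 3.74 GPa

3.74 GPa


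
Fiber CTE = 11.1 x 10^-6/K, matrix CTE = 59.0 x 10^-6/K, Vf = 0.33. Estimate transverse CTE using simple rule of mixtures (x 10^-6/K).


alpha_2 = alpha_f*Vf + alpha_m*(1-Vf) = 11.1*0.33 + 59.0*0.67 = 43.2 x 10^-6/K

43.2 x 10^-6/K


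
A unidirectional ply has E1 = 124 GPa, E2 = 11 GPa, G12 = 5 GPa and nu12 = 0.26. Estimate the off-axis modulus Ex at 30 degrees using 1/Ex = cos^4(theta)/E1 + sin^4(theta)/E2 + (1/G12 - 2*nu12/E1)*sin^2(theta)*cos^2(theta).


cos^4(30) = 0.5625, sin^4(30) = 0.0625, sin^2(30)*cos^2(30) = 0.1875
1/G12 - 2*nu12/E1 = 1/5 - 2*0.26/124 = 0.195806 GPa^-1
1/Ex = 0.5625/124 + 0.0625/11 + 0.195806*0.1875 = 0.0469318 GPa^-1
Ex = 21.31 GPa

21.31 GPa


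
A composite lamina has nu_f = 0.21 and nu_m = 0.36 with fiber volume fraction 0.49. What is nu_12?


nu_12 = nu_f*Vf + nu_m*(1-Vf) = 0.21*0.49 + 0.36*0.51 = 0.2865

0.2865


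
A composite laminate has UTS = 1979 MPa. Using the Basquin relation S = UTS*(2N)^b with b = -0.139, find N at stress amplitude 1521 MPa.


N = 0.5 * (S/UTS)^(1/b) = 0.5 * (1521/1979)^(1/-0.139) = 3.3219 cycles

3.3219 cycles


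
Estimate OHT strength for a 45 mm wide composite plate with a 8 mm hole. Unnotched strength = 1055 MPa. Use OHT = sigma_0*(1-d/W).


OHT = sigma_0*(1-d/W) = 1055*(1-8/45) = 867.4 MPa

867.4 MPa


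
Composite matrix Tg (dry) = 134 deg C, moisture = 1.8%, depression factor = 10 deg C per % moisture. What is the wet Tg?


Tg_wet = Tg_dry - k*moisture = 134 - 10*1.8 = 116.0 deg C

116.0 deg C


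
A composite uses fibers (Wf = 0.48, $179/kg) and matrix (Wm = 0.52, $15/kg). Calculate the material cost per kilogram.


Cost = cost_f*Wf + cost_m*Wm = 179*0.48 + 15*0.52 = $93.72/kg

$93.72/kg


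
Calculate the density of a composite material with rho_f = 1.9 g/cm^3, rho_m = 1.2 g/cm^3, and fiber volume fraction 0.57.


rho_c = rho_f*Vf + rho_m*(1-Vf) = 1.9*0.57 + 1.2*0.43 = 1.599 g/cm^3

1.599 g/cm^3


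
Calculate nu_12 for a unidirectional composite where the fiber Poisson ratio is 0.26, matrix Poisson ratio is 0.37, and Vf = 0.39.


nu_12 = nu_f*Vf + nu_m*(1-Vf) = 0.26*0.39 + 0.37*0.61 = 0.3271

0.3271


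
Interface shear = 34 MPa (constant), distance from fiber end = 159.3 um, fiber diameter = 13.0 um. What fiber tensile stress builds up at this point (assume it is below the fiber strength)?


Force balance: sigma_f * (pi*d^2/4) = tau * (pi*d) * x  ->  sigma_f = 4 * tau * x / d
sigma_f = 4 * 34 * 159.3 / 13.0 = 1666.5 MPa

1666.5 MPa


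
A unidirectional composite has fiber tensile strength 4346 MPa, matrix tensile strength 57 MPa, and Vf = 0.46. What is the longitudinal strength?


sigma_1 = sigma_f*Vf + sigma_m*(1-Vf) = 4346*0.46 + 57*0.54 = 2029.9 MPa

2029.9 MPa


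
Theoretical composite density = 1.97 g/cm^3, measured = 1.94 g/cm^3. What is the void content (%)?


Void% = (rho_theo - rho_actual)/rho_theo * 100 = (1.97 - 1.94)/1.97 * 100 = 1.52%

1.52%


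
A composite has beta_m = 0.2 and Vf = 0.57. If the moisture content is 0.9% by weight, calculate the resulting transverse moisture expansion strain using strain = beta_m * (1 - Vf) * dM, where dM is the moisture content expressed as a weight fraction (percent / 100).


dM = 0.9/100 = 0.009
strain = beta_m * (1-Vf) * dM = 0.2 * 0.43 * 0.009 = 0.000774

0.000774


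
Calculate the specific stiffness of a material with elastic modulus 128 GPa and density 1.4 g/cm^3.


Specific stiffness = E/rho = 128/1.4 = 91.4 GPa/(g/cm^3)

91.4 GPa/(g/cm^3)


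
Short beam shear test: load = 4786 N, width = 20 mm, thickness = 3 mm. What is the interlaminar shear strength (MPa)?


ILSS = 3F/(4bh) = 3*4786/(4*20*3) = 59.83 MPa

59.83 MPa


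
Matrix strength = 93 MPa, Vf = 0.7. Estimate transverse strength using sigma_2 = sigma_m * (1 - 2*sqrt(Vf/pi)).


factor = 1 - 2*sqrt(0.7/pi) = 0.0559
sigma_2 = 93 * 0.0559 = 5.2 MPa

5.2 MPa


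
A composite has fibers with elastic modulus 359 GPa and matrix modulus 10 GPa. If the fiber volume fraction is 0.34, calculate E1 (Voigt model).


E1 = Ef*Vf + Em*(1-Vf) = 359*0.34 + 10*0.66 = 128.66 GPa

128.66 GPa


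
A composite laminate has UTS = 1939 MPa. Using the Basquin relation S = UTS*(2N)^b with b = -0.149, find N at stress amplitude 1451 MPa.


N = 0.5 * (S/UTS)^(1/b) = 0.5 * (1451/1939)^(1/-0.149) = 3.4995 cycles

3.4995 cycles


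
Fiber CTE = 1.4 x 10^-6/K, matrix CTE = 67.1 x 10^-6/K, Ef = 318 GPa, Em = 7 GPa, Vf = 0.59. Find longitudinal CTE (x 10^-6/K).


E1 = Ef*Vf + Em*(1-Vf) = 190.49
alpha_1 = (alpha_f*Ef*Vf + alpha_m*Em*(1-Vf))/E1 = 2.39 x 10^-6/K

2.39 x 10^-6/K


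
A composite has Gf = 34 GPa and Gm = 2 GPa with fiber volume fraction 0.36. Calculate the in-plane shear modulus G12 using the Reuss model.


1/G12 = Vf/Gf + (1-Vf)/Gm = 0.36/34 + 0.64/2
G12 = 3.02 GPa

3.02 GPa


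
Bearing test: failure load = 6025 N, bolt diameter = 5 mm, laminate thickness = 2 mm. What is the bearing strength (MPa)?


sigma_br = F/(d*h) = 6025/(5*2) = 602.5 MPa

602.5 MPa


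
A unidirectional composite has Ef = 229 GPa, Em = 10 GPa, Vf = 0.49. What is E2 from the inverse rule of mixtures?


1/E2 = Vf/Ef + (1-Vf)/Em = 0.49/229 + 0.51/10
E2 = 18.82 GPa

18.82 GPa


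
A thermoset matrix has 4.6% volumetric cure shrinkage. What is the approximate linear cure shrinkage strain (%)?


Linear shrinkage ≈ vol_shrink/3 = 4.6/3 = 1.533%

1.533%


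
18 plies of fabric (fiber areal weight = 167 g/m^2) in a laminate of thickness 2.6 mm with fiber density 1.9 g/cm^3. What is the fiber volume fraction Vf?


Vf = n * FAW / (rho_f * h * 1000) = 18 * 167 / (1.9 * 2.6 * 1000) = 0.6085

0.6085


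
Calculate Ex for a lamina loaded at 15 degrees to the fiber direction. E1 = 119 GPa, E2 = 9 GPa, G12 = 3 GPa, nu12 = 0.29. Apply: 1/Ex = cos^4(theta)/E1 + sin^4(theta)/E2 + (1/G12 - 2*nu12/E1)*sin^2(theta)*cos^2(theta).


cos^4(15) = 0.870513, sin^4(15) = 0.004487, sin^2(15)*cos^2(15) = 0.0625
1/G12 - 2*nu12/E1 = 1/3 - 2*0.29/119 = 0.328459 GPa^-1
1/Ex = 0.870513/119 + 0.004487/9 + 0.328459*0.0625 = 0.0283425 GPa^-1
Ex = 35.28 GPa

35.28 GPa


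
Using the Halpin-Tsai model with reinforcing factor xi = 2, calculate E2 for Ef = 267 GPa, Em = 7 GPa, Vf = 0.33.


eta = (Ef/Em - 1)/(Ef/Em + xi) = (38.1429 - 1)/(38.1429 + 2) = 0.9253
E2 = Em*(1+xi*eta*Vf)/(1-eta*Vf) = 16.23 GPa

16.23 GPa


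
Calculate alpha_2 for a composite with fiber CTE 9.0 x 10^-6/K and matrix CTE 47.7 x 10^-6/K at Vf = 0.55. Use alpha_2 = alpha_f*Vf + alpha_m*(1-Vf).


alpha_2 = alpha_f*Vf + alpha_m*(1-Vf) = 9.0*0.55 + 47.7*0.45 = 26.4 x 10^-6/K

26.4 x 10^-6/K


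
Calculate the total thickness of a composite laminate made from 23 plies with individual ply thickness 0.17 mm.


h = n * t_ply = 23 * 0.17 = 3.91 mm

3.91 mm


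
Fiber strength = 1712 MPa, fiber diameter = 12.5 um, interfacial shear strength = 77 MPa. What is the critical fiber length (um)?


Lc = sigma_f * d / (2 * tau_i) = 1712 * 12.5 / (2 * 77) = 139.0 um

139.0 um


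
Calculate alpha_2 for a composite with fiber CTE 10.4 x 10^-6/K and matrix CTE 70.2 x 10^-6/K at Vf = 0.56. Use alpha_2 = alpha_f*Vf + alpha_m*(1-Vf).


alpha_2 = alpha_f*Vf + alpha_m*(1-Vf) = 10.4*0.56 + 70.2*0.44 = 36.7 x 10^-6/K

36.7 x 10^-6/K


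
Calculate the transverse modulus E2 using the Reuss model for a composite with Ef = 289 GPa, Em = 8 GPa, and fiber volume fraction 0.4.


1/E2 = Vf/Ef + (1-Vf)/Em = 0.4/289 + 0.6/8
E2 = 13.09 GPa

13.09 GPa


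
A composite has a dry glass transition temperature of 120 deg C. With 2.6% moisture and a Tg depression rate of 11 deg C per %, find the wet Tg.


Tg_wet = Tg_dry - k*moisture = 120 - 11*2.6 = 91.4 deg C

91.4 deg C


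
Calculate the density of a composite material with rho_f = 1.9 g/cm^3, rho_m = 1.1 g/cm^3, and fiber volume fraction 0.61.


rho_c = rho_f*Vf + rho_m*(1-Vf) = 1.9*0.61 + 1.1*0.39 = 1.588 g/cm^3

1.588 g/cm^3


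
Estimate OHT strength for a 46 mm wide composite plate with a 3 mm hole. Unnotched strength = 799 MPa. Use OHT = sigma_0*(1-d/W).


OHT = sigma_0*(1-d/W) = 799*(1-3/46) = 746.9 MPa

746.9 MPa


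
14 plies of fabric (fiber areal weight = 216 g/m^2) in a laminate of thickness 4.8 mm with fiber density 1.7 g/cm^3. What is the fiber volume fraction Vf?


Vf = n * FAW / (rho_f * h * 1000) = 14 * 216 / (1.7 * 4.8 * 1000) = 0.3706

0.3706


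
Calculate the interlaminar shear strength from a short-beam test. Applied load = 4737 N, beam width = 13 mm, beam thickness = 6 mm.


ILSS = 3F/(4bh) = 3*4737/(4*13*6) = 45.55 MPa

45.55 MPa


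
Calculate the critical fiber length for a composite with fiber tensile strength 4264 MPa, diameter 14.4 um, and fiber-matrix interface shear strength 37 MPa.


Lc = sigma_f * d / (2 * tau_i) = 4264 * 14.4 / (2 * 37) = 829.8 um

829.8 um


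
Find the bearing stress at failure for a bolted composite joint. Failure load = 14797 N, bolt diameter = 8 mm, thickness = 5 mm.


sigma_br = F/(d*h) = 14797/(8*5) = 369.9 MPa

369.9 MPa


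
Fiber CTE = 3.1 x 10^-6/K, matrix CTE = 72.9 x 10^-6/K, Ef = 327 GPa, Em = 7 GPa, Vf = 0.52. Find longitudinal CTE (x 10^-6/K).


E1 = Ef*Vf + Em*(1-Vf) = 173.4
alpha_1 = (alpha_f*Ef*Vf + alpha_m*Em*(1-Vf))/E1 = 4.45 x 10^-6/K

4.45 x 10^-6/K


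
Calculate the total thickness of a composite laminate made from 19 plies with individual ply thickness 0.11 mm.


h = n * t_ply = 19 * 0.11 = 2.09 mm

2.09 mm


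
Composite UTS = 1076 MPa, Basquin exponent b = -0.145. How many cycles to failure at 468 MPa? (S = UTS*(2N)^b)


N = 0.5 * (S/UTS)^(1/b) = 0.5 * (468/1076)^(1/-0.145) = 155.7871 cycles

155.7871 cycles


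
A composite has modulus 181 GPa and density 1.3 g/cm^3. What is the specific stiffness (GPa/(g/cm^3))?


Specific stiffness = E/rho = 181/1.3 = 139.2 GPa/(g/cm^3)

139.2 GPa/(g/cm^3)


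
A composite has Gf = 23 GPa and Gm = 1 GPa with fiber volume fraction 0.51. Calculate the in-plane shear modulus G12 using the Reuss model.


1/G12 = Vf/Gf + (1-Vf)/Gm = 0.51/23 + 0.49/1
G12 = 1.95 GPa

1.95 GPa


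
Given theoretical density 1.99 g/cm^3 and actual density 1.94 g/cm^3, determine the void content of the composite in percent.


Void% = (rho_theo - rho_actual)/rho_theo * 100 = (1.99 - 1.94)/1.99 * 100 = 2.51%

2.51%


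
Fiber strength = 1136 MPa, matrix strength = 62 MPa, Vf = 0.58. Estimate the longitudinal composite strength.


sigma_1 = sigma_f*Vf + sigma_m*(1-Vf) = 1136*0.58 + 62*0.42 = 684.9 MPa

684.9 MPa


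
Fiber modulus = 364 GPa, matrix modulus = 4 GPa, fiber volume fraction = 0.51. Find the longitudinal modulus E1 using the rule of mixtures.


E1 = Ef*Vf + Em*(1-Vf) = 364*0.51 + 4*0.49 = 187.6 GPa

187.6 GPa


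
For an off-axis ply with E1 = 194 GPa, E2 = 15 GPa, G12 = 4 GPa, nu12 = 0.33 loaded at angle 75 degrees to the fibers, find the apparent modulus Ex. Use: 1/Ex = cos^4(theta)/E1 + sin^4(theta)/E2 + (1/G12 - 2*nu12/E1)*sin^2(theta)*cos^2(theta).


cos^4(75) = 0.004487, sin^4(75) = 0.870513, sin^2(75)*cos^2(75) = 0.0625
1/G12 - 2*nu12/E1 = 1/4 - 2*0.33/194 = 0.246598 GPa^-1
1/Ex = 0.004487/194 + 0.870513/15 + 0.246598*0.0625 = 0.0734697 GPa^-1
Ex = 13.61 GPa

13.61 GPa


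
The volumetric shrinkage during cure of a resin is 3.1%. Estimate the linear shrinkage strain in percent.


Linear shrinkage ≈ vol_shrink/3 = 3.1/3 = 1.033%

1.033%


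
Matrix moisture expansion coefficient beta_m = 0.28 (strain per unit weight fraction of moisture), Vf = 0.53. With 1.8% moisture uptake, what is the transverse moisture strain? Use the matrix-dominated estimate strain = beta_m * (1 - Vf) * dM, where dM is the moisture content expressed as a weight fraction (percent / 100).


dM = 1.8/100 = 0.018
strain = beta_m * (1-Vf) * dM = 0.28 * 0.47 * 0.018 = 0.0023688

0.0023688


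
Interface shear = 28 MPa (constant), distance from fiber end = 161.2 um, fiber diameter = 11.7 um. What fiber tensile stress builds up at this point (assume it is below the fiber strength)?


Force balance: sigma_f * (pi*d^2/4) = tau * (pi*d) * x  ->  sigma_f = 4 * tau * x / d
sigma_f = 4 * 28 * 161.2 / 11.7 = 1543.1 MPa

1543.1 MPa


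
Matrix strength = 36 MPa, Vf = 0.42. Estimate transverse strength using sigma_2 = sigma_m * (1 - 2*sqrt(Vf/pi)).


factor = 1 - 2*sqrt(0.42/pi) = 0.2687
sigma_2 = 36 * 0.2687 = 9.67 MPa

9.67 MPa


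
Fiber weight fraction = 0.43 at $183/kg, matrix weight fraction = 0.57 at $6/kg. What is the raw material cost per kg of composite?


Cost = cost_f*Wf + cost_m*Wm = 183*0.43 + 6*0.57 = $82.11/kg

$82.11/kg


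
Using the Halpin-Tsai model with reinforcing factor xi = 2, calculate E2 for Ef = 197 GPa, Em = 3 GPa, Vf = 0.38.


eta = (Ef/Em - 1)/(Ef/Em + xi) = (65.6667 - 1)/(65.6667 + 2) = 0.9557
E2 = Em*(1+xi*eta*Vf)/(1-eta*Vf) = 8.13 GPa

8.13 GPa


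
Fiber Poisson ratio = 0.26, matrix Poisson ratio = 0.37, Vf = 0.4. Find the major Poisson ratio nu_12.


nu_12 = nu_f*Vf + nu_m*(1-Vf) = 0.26*0.4 + 0.37*0.6 = 0.326

0.326


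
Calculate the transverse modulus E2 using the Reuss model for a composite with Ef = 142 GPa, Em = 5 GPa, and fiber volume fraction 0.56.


1/E2 = Vf/Ef + (1-Vf)/Em = 0.56/142 + 0.44/5
E2 = 10.88 GPa

10.88 GPa


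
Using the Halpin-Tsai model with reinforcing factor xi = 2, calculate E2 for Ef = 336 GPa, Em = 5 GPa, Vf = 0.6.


eta = (Ef/Em - 1)/(Ef/Em + xi) = (67.2 - 1)/(67.2 + 2) = 0.9566
E2 = Em*(1+xi*eta*Vf)/(1-eta*Vf) = 25.21 GPa

25.21 GPa


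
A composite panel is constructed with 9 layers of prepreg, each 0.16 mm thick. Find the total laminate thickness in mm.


h = n * t_ply = 9 * 0.16 = 1.44 mm

1.44 mm


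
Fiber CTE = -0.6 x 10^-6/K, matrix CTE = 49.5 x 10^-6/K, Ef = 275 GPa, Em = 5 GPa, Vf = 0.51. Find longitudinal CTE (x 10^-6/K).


E1 = Ef*Vf + Em*(1-Vf) = 142.7
alpha_1 = (alpha_f*Ef*Vf + alpha_m*Em*(1-Vf))/E1 = 0.26 x 10^-6/K

0.26 x 10^-6/K


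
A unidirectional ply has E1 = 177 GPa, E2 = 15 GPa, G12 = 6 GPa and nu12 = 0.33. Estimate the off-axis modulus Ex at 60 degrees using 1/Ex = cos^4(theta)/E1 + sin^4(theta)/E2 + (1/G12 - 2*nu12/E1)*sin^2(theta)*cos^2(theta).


cos^4(60) = 0.0625, sin^4(60) = 0.5625, sin^2(60)*cos^2(60) = 0.1875
1/G12 - 2*nu12/E1 = 1/6 - 2*0.33/177 = 0.162938 GPa^-1
1/Ex = 0.0625/177 + 0.5625/15 + 0.162938*0.1875 = 0.068404 GPa^-1
Ex = 14.62 GPa

14.62 GPa


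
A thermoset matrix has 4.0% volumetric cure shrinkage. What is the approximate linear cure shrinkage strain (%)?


Linear shrinkage ≈ vol_shrink/3 = 4.0/3 = 1.333%

1.333%


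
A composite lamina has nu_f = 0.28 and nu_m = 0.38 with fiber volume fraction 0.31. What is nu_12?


nu_12 = nu_f*Vf + nu_m*(1-Vf) = 0.28*0.31 + 0.38*0.69 = 0.349

0.349


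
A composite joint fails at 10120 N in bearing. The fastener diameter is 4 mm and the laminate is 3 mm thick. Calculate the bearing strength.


sigma_br = F/(d*h) = 10120/(4*3) = 843.3 MPa

843.3 MPa


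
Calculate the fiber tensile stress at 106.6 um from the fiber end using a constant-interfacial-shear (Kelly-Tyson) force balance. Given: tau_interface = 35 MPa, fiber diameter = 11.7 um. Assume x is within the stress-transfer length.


Force balance: sigma_f * (pi*d^2/4) = tau * (pi*d) * x  ->  sigma_f = 4 * tau * x / d
sigma_f = 4 * 35 * 106.6 / 11.7 = 1275.6 MPa

1275.6 MPa


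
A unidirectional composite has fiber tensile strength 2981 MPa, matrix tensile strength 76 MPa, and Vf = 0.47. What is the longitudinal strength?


sigma_1 = sigma_f*Vf + sigma_m*(1-Vf) = 2981*0.47 + 76*0.53 = 1441.4 MPa

1441.4 MPa


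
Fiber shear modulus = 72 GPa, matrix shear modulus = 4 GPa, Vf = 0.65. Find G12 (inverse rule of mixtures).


1/G12 = Vf/Gf + (1-Vf)/Gm = 0.65/72 + 0.35/4
G12 = 10.36 GPa

10.36 GPa


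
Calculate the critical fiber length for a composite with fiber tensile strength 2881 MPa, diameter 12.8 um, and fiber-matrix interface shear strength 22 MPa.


Lc = sigma_f * d / (2 * tau_i) = 2881 * 12.8 / (2 * 22) = 838.1 um

838.1 um


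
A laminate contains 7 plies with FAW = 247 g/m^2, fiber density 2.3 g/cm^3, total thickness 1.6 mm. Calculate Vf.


Vf = n * FAW / (rho_f * h * 1000) = 7 * 247 / (2.3 * 1.6 * 1000) = 0.4698

0.4698


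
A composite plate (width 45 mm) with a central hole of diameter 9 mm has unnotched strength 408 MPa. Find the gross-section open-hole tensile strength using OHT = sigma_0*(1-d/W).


OHT = sigma_0*(1-d/W) = 408*(1-9/45) = 326.4 MPa

326.4 MPa


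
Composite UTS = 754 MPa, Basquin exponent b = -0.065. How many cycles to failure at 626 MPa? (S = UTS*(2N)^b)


N = 0.5 * (S/UTS)^(1/b) = 0.5 * (626/754)^(1/-0.065) = 8.7499 cycles

8.7499 cycles


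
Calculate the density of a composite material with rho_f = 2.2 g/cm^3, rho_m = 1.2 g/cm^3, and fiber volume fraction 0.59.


rho_c = rho_f*Vf + rho_m*(1-Vf) = 2.2*0.59 + 1.2*0.41 = 1.79 g/cm^3

1.79 g/cm^3


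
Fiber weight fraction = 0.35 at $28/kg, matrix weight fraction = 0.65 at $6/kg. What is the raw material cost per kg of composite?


Cost = cost_f*Wf + cost_m*Wm = 28*0.35 + 6*0.65 = $13.7/kg

$13.7/kg


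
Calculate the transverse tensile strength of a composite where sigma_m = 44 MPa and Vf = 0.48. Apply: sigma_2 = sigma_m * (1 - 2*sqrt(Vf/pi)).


factor = 1 - 2*sqrt(0.48/pi) = 0.2182
sigma_2 = 44 * 0.2182 = 9.6 MPa

9.6 MPa


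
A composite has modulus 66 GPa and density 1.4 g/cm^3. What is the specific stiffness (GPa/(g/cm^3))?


Specific stiffness = E/rho = 66/1.4 = 47.1 GPa/(g/cm^3)

47.1 GPa/(g/cm^3)


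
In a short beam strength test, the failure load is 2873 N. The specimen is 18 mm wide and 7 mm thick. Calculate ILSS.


ILSS = 3F/(4bh) = 3*2873/(4*18*7) = 17.1 MPa

17.1 MPa


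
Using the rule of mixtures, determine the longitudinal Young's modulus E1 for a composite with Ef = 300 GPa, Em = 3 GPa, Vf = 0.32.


E1 = Ef*Vf + Em*(1-Vf) = 300*0.32 + 3*0.68 = 98.04 GPa

98.04 GPa


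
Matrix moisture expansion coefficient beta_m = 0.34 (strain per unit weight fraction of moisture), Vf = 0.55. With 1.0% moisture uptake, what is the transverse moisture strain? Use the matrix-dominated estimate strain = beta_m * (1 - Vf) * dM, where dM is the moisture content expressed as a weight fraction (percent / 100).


dM = 1.0/100 = 0.01
strain = beta_m * (1-Vf) * dM = 0.34 * 0.45 * 0.01 = 0.00153

0.00153


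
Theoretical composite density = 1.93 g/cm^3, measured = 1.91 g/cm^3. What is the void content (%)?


Void% = (rho_theo - rho_actual)/rho_theo * 100 = (1.93 - 1.91)/1.93 * 100 = 1.04%

1.04%


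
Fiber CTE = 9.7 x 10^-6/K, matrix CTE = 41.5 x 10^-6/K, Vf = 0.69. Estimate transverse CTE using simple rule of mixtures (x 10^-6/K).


alpha_2 = alpha_f*Vf + alpha_m*(1-Vf) = 9.7*0.69 + 41.5*0.31 = 19.6 x 10^-6/K

19.6 x 10^-6/K


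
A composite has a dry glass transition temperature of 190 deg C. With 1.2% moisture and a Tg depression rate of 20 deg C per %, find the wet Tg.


Tg_wet = Tg_dry - k*moisture = 190 - 20*1.2 = 166.0 deg C

166.0 deg C


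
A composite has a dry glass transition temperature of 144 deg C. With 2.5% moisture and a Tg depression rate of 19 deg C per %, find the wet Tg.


Tg_wet = Tg_dry - k*moisture = 144 - 19*2.5 = 96.5 deg C

96.5 deg C


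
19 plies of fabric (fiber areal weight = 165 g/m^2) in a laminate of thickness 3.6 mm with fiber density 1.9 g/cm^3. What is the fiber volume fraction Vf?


Vf = n * FAW / (rho_f * h * 1000) = 19 * 165 / (1.9 * 3.6 * 1000) = 0.4583

0.4583


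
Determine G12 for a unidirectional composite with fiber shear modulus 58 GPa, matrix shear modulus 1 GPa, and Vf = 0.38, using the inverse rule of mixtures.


1/G12 = Vf/Gf + (1-Vf)/Gm = 0.38/58 + 0.62/1
G12 = 1.6 GPa

1.6 GPa


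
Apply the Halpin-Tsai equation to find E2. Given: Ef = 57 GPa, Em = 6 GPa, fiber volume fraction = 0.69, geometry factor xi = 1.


eta = (Ef/Em - 1)/(Ef/Em + xi) = (9.5 - 1)/(9.5 + 1) = 0.8095
E2 = Em*(1+xi*eta*Vf)/(1-eta*Vf) = 21.18 GPa

21.18 GPa


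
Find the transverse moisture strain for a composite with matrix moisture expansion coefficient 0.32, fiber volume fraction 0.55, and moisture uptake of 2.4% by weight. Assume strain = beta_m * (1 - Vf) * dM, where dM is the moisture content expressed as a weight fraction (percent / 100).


dM = 2.4/100 = 0.024
strain = beta_m * (1-Vf) * dM = 0.32 * 0.45 * 0.024 = 0.003456

0.003456


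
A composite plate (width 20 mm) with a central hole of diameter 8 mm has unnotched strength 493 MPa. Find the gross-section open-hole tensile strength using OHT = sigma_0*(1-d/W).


OHT = sigma_0*(1-d/W) = 493*(1-8/20) = 295.8 MPa

295.8 MPa


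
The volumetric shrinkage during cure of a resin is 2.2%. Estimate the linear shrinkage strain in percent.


Linear shrinkage ≈ vol_shrink/3 = 2.2/3 = 0.733%

0.733%


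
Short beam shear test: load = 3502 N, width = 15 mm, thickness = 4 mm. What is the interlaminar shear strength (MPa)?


ILSS = 3F/(4bh) = 3*3502/(4*15*4) = 43.78 MPa

43.78 MPa


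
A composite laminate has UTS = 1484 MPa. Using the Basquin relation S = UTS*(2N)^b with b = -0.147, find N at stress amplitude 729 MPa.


N = 0.5 * (S/UTS)^(1/b) = 0.5 * (729/1484)^(1/-0.147) = 62.9526 cycles

62.9526 cycles


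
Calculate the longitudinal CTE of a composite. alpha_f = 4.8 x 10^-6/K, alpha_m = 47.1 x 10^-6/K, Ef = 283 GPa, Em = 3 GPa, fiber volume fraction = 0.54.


E1 = Ef*Vf + Em*(1-Vf) = 154.2
alpha_1 = (alpha_f*Ef*Vf + alpha_m*Em*(1-Vf))/E1 = 5.18 x 10^-6/K

5.18 x 10^-6/K


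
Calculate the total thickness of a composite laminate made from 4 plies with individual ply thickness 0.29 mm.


h = n * t_ply = 4 * 0.29 = 1.16 mm

1.16 mm


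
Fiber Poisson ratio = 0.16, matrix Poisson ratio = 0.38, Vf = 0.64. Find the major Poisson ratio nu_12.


nu_12 = nu_f*Vf + nu_m*(1-Vf) = 0.16*0.64 + 0.38*0.36 = 0.2392

0.2392


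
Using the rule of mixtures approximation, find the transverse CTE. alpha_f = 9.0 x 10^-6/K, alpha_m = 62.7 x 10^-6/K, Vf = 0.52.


alpha_2 = alpha_f*Vf + alpha_m*(1-Vf) = 9.0*0.52 + 62.7*0.48 = 34.8 x 10^-6/K

34.8 x 10^-6/K


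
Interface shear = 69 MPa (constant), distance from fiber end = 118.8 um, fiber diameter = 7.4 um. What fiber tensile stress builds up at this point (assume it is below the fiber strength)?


Force balance: sigma_f * (pi*d^2/4) = tau * (pi*d) * x  ->  sigma_f = 4 * tau * x / d
sigma_f = 4 * 69 * 118.8 / 7.4 = 4430.9 MPa

4430.9 MPa


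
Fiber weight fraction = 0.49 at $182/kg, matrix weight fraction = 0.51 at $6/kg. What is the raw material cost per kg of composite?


Cost = cost_f*Wf + cost_m*Wm = 182*0.49 + 6*0.51 = $92.24/kg

$92.24/kg


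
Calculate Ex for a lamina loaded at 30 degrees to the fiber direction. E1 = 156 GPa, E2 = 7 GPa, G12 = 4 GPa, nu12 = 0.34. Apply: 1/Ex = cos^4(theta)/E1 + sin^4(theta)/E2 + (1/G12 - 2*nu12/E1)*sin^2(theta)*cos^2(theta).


cos^4(30) = 0.5625, sin^4(30) = 0.0625, sin^2(30)*cos^2(30) = 0.1875
1/G12 - 2*nu12/E1 = 1/4 - 2*0.34/156 = 0.245641 GPa^-1
1/Ex = 0.5625/156 + 0.0625/7 + 0.245641*0.1875 = 0.058592 GPa^-1
Ex = 17.07 GPa

17.07 GPa


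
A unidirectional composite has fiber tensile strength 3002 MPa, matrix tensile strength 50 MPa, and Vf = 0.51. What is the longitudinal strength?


sigma_1 = sigma_f*Vf + sigma_m*(1-Vf) = 3002*0.51 + 50*0.49 = 1555.5 MPa

1555.5 MPa


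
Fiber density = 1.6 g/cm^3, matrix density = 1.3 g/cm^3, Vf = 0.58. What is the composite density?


rho_c = rho_f*Vf + rho_m*(1-Vf) = 1.6*0.58 + 1.3*0.42 = 1.474 g/cm^3

1.474 g/cm^3


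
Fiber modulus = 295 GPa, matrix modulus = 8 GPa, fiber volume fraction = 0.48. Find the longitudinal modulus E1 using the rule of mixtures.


E1 = Ef*Vf + Em*(1-Vf) = 295*0.48 + 8*0.52 = 145.76 GPa

145.76 GPa


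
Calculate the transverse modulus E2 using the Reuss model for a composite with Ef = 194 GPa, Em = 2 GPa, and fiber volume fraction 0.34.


1/E2 = Vf/Ef + (1-Vf)/Em = 0.34/194 + 0.66/2
E2 = 3.01 GPa

3.01 GPa


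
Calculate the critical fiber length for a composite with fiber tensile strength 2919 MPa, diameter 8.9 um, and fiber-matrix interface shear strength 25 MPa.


Lc = sigma_f * d / (2 * tau_i) = 2919 * 8.9 / (2 * 25) = 519.6 um

519.6 um


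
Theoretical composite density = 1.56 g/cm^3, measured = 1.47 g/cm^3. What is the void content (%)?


Void% = (rho_theo - rho_actual)/rho_theo * 100 = (1.56 - 1.47)/1.56 * 100 = 5.77%

5.77%


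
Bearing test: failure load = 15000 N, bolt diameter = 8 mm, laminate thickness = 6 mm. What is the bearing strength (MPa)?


sigma_br = F/(d*h) = 15000/(8*6) = 312.5 MPa

312.5 MPa


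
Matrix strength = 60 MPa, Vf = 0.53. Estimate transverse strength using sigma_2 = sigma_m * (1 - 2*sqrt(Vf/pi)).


factor = 1 - 2*sqrt(0.53/pi) = 0.1785
sigma_2 = 60 * 0.1785 = 10.71 MPa

10.71 MPa


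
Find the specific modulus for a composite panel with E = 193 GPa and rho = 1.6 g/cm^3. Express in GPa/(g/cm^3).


Specific stiffness = E/rho = 193/1.6 = 120.6 GPa/(g/cm^3)

120.6 GPa/(g/cm^3)


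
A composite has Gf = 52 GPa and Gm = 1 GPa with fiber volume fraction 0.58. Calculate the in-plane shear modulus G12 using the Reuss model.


1/G12 = Vf/Gf + (1-Vf)/Gm = 0.58/52 + 0.42/1
G12 = 2.32 GPa

2.32 GPa


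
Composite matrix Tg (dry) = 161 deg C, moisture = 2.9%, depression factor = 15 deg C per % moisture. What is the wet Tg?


Tg_wet = Tg_dry - k*moisture = 161 - 15*2.9 = 117.5 deg C

117.5 deg C


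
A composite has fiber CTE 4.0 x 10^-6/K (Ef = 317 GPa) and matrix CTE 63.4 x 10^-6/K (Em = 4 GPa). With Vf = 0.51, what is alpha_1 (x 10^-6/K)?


E1 = Ef*Vf + Em*(1-Vf) = 163.63
alpha_1 = (alpha_f*Ef*Vf + alpha_m*Em*(1-Vf))/E1 = 4.71 x 10^-6/K

4.71 x 10^-6/K


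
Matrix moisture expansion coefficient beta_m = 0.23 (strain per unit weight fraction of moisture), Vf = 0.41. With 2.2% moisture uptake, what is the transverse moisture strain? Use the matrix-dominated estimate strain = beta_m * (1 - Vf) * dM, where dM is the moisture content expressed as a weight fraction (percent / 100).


dM = 2.2/100 = 0.022
strain = beta_m * (1-Vf) * dM = 0.23 * 0.59 * 0.022 = 0.0029854

0.0029854


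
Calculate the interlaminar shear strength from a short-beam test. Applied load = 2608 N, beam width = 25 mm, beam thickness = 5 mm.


ILSS = 3F/(4bh) = 3*2608/(4*25*5) = 15.65 MPa

15.65 MPa


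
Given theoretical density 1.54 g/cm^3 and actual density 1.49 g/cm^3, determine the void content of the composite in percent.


Void% = (rho_theo - rho_actual)/rho_theo * 100 = (1.54 - 1.49)/1.54 * 100 = 3.25%

3.25%


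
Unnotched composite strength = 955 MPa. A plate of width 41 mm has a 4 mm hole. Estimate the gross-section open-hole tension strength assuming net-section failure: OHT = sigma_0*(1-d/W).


OHT = sigma_0*(1-d/W) = 955*(1-4/41) = 861.8 MPa

861.8 MPa


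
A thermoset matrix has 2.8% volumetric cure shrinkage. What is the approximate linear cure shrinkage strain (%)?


Linear shrinkage ≈ vol_shrink/3 = 2.8/3 = 0.933%

0.933%


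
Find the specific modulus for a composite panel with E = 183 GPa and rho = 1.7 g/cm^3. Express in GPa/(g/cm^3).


Specific stiffness = E/rho = 183/1.7 = 107.6 GPa/(g/cm^3)

107.6 GPa/(g/cm^3)


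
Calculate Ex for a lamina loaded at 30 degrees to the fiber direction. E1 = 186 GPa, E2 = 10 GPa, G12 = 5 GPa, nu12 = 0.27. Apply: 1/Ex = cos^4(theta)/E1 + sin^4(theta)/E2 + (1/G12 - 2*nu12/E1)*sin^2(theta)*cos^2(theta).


cos^4(30) = 0.5625, sin^4(30) = 0.0625, sin^2(30)*cos^2(30) = 0.1875
1/G12 - 2*nu12/E1 = 1/5 - 2*0.27/186 = 0.197097 GPa^-1
1/Ex = 0.5625/186 + 0.0625/10 + 0.197097*0.1875 = 0.0462298 GPa^-1
Ex = 21.63 GPa

21.63 GPa


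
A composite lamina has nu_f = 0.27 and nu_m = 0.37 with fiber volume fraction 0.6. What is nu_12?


nu_12 = nu_f*Vf + nu_m*(1-Vf) = 0.27*0.6 + 0.37*0.4 = 0.31

0.31


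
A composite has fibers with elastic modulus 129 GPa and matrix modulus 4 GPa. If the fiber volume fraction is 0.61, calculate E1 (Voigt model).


E1 = Ef*Vf + Em*(1-Vf) = 129*0.61 + 4*0.39 = 80.25 GPa

80.25 GPa


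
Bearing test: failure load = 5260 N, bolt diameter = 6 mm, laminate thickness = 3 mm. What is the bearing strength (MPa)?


sigma_br = F/(d*h) = 5260/(6*3) = 292.2 MPa

292.2 MPa


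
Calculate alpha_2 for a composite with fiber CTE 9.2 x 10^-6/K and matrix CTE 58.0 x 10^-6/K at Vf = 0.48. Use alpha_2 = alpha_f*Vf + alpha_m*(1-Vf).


alpha_2 = alpha_f*Vf + alpha_m*(1-Vf) = 9.2*0.48 + 58.0*0.52 = 34.6 x 10^-6/K

34.6 x 10^-6/K


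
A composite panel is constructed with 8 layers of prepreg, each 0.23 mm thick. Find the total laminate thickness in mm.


h = n * t_ply = 8 * 0.23 = 1.84 mm

1.84 mm


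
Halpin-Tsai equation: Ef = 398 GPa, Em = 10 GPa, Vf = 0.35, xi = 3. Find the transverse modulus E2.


eta = (Ef/Em - 1)/(Ef/Em + xi) = (39.8 - 1)/(39.8 + 3) = 0.9065
E2 = Em*(1+xi*eta*Vf)/(1-eta*Vf) = 28.59 GPa

28.59 GPa


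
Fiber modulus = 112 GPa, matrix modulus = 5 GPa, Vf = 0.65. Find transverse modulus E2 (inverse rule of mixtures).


1/E2 = Vf/Ef + (1-Vf)/Em = 0.65/112 + 0.35/5
E2 = 13.19 GPa

13.19 GPa


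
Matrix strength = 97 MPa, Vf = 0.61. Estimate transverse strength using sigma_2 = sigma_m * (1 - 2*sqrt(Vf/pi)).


factor = 1 - 2*sqrt(0.61/pi) = 0.1187
sigma_2 = 97 * 0.1187 = 11.51 MPa

11.51 MPa


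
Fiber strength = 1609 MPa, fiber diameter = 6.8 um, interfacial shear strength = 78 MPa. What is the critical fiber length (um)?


Lc = sigma_f * d / (2 * tau_i) = 1609 * 6.8 / (2 * 78) = 70.1 um

70.1 um


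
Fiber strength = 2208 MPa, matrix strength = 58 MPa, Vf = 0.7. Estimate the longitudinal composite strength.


sigma_1 = sigma_f*Vf + sigma_m*(1-Vf) = 2208*0.7 + 58*0.3 = 1563.0 MPa

1563.0 MPa


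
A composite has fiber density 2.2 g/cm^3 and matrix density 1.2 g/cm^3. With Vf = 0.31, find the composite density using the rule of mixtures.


rho_c = rho_f*Vf + rho_m*(1-Vf) = 2.2*0.31 + 1.2*0.69 = 1.51 g/cm^3

1.51 g/cm^3


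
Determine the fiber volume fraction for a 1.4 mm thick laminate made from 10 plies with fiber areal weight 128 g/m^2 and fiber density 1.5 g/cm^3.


Vf = n * FAW / (rho_f * h * 1000) = 10 * 128 / (1.5 * 1.4 * 1000) = 0.6095

0.6095


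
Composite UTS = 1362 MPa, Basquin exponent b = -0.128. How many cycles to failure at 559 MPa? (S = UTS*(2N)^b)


N = 0.5 * (S/UTS)^(1/b) = 0.5 * (559/1362)^(1/-0.128) = 525.5014 cycles

525.5014 cycles


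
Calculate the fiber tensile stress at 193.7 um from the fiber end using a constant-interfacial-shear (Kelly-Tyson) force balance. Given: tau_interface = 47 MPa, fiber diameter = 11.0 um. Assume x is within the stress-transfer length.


Force balance: sigma_f * (pi*d^2/4) = tau * (pi*d) * x  ->  sigma_f = 4 * tau * x / d
sigma_f = 4 * 47 * 193.7 / 11.0 = 3310.5 MPa

3310.5 MPa


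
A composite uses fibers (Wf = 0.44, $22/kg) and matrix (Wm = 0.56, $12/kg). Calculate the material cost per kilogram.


Cost = cost_f*Wf + cost_m*Wm = 22*0.44 + 12*0.56 = $16.4/kg

$16.4/kg
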